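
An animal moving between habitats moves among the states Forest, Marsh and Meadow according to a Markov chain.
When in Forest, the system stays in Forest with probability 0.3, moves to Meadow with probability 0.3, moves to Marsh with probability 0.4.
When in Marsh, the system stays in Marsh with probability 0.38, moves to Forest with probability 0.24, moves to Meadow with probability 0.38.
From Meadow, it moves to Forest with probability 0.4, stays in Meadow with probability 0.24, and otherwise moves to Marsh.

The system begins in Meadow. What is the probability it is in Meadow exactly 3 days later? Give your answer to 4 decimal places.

0.3118

Propagate the distribution vector 3 days from Meadow.
After 0 days: (0.0000, 0.0000, 1.0000)
After 1 day: (0.4000, 0.3600, 0.2400)
After 2 days: (0.3024, 0.3832, 0.3144)
After 3 days: (0.3084, 0.3798, 0.3118)
P(in Meadow after 3 days) = 0.3118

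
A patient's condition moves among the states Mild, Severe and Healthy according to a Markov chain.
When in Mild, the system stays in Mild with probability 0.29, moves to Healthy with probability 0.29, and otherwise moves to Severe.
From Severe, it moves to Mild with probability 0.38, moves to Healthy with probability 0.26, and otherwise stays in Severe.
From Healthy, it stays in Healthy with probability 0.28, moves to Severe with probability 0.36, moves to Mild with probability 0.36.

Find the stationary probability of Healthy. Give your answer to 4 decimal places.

0.2758

Let the stationary distribution be π with π = πP and π_1 + π_2 + π_3 = 1.
π_1 = 0.29·π_1 + 0.38·π_2 + 0.36·π_3
π_2 = 0.42·π_1 + 0.36·π_2 + 0.36·π_3
Solving with the normalization constraint gives π = (0.3436, 0.3806, 0.2758).
So the stationary probability of Healthy is 0.2758.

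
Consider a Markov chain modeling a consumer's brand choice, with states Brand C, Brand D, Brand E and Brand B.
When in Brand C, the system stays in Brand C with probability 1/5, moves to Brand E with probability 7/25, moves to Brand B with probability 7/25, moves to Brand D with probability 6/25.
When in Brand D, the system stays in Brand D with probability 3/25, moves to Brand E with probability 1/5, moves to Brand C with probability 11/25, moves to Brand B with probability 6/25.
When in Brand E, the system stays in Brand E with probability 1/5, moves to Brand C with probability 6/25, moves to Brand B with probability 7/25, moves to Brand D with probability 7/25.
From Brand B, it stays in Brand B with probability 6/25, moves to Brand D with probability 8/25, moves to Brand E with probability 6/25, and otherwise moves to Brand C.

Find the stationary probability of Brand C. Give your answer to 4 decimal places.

Let the stationary distribution be π with π = πP and π_1 + π_2 + π_3 + π_4 = 1.
π_1 = 0.2·π_1 + 0.44·π_2 + 0.24·π_3 + 0.2·π_4
π_2 = 0.24·π_1 + 0.12·π_2 + 0.28·π_3 + 0.32·π_4
π_3 = 0.28·π_1 + 0.2·π_2 + 0.2·π_3 + 0.24·π_4
Solving with the normalization constraint gives π = (0.2671, 0.2411, 0.2318, 0.2600).
So the stationary probability of Brand C is 0.2671.

0.2671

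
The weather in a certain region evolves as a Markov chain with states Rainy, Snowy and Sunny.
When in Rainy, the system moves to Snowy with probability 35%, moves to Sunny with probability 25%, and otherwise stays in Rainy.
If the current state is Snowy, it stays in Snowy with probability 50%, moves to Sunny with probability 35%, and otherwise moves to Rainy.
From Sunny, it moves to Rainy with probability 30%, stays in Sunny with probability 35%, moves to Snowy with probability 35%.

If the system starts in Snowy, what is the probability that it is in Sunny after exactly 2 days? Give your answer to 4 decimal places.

Sum over the intermediate state after 1 day:
P = P(Snowy→Rainy)·P(Rainy→Sunny) + P(Snowy→Snowy)·P(Snowy→Sunny) + P(Snowy→Sunny)·P(Sunny→Sunny)
  = 0.15×0.25 + 0.5×0.35 + 0.35×0.35
  = 0.0375 + 0.1750 + 0.1225 = 0.3350

0.3350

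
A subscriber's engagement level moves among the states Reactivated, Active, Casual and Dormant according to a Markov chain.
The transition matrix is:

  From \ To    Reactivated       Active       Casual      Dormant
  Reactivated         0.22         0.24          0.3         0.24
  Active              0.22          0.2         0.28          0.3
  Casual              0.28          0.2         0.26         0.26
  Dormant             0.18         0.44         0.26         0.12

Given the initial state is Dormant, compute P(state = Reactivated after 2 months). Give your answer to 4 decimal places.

Propagate the distribution vector 2 months from Dormant.
After 0 months: (0.0000, 0.0000, 0.0000, 1.0000)
After 1 month: (0.1800, 0.4400, 0.2600, 0.1200)
After 2 months: (0.2308, 0.2360, 0.2760, 0.2572)
P(in Reactivated after 2 months) = 0.2308

0.2308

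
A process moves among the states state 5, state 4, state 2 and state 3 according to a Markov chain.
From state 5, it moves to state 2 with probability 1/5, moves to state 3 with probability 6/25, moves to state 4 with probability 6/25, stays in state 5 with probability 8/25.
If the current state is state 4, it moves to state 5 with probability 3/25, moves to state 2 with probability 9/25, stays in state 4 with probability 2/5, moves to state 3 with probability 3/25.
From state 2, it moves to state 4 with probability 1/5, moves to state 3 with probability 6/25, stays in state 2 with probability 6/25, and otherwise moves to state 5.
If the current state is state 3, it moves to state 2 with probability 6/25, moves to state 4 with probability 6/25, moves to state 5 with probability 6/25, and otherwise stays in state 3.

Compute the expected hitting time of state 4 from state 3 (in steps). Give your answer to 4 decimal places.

4.3318

Let t(s) be the expected number of steps to first reach state 4 from state s, with t(state 4) = 0. Conditioning on the first step:
t(state 5) = 1 + 0.32·t(state 5) + 0.2·t(state 2) + 0.24·t(state 3)
t(state 2) = 1 + 0.32·t(state 5) + 0.24·t(state 2) + 0.24·t(state 3)
t(state 3) = 1 + 0.24·t(state 5) + 0.24·t(state 2) + 0.28·t(state 3)
Solving: t(state 5) = 4.3243, t(state 2) = 4.5045, t(state 3) = 4.3318.
Expected steps from state 3 to state 4: 4.3318.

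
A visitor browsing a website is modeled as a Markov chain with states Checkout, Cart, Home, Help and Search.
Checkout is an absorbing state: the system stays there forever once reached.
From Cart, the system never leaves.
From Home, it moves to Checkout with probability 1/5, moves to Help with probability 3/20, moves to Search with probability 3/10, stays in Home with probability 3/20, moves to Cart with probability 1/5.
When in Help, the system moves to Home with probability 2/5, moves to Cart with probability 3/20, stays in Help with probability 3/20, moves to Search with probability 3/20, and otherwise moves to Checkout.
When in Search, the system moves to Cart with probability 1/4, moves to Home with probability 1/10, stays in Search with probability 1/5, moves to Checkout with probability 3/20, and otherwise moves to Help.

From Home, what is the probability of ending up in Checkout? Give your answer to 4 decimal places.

0.4676

Let h(s) be the probability of absorption at Checkout starting from transient state s. Then h(Checkout) = 1 and h(Cart) = 0. By first-step analysis:
h(Home) = 0.2·1 + 0.2·0 + 0.15·h(Home) + 0.15·h(Help) + 0.3·h(Search)
h(Help) = 0.15·1 + 0.15·0 + 0.4·h(Home) + 0.15·h(Help) + 0.15·h(Search)
h(Search) = 0.15·1 + 0.25·0 + 0.1·h(Home) + 0.3·h(Help) + 0.2·h(Search)
Solving: h(Home) = 0.4676, h(Help) = 0.4711, h(Search) = 0.4226.
Starting from Home, the probability is 0.4676.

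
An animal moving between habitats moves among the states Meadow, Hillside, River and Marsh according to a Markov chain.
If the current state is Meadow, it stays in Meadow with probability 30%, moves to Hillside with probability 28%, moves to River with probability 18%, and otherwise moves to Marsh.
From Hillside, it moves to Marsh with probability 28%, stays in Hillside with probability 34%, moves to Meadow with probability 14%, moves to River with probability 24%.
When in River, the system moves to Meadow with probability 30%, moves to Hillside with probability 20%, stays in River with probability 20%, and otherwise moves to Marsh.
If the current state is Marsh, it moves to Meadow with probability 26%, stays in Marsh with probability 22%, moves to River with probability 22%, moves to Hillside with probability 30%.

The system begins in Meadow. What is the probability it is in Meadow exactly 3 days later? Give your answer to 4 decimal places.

0.2438

Propagate the distribution vector 3 days from Meadow.
After 0 days: (1.0000, 0.0000, 0.0000, 0.0000)
After 1 day: (0.3000, 0.2800, 0.1800, 0.2400)
After 2 days: (0.2456, 0.2872, 0.2100, 0.2572)
After 3 days: (0.2438, 0.2856, 0.2117, 0.2589)
P(in Meadow after 3 days) = 0.2438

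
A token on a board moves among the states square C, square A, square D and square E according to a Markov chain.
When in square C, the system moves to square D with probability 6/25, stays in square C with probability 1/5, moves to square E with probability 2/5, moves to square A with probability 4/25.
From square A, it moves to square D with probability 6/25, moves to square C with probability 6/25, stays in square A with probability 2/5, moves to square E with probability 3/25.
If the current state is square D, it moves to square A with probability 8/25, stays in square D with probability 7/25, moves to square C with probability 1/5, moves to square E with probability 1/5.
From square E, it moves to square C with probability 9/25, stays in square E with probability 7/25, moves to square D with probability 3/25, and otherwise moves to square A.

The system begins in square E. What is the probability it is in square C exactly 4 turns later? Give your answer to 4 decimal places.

0.2515

Propagate the distribution vector 4 turns from square E.
After 0 turns: (0.0000, 0.0000, 0.0000, 1.0000)
After 1 turn: (0.3600, 0.2400, 0.1200, 0.2800)
After 2 turns: (0.2544, 0.2592, 0.2112, 0.2752)
After 3 turns: (0.2544, 0.2780, 0.2154, 0.2522)
After 4 turns: (0.2515, 0.2814, 0.2184, 0.2488)
P(in square C after 4 turns) = 0.2515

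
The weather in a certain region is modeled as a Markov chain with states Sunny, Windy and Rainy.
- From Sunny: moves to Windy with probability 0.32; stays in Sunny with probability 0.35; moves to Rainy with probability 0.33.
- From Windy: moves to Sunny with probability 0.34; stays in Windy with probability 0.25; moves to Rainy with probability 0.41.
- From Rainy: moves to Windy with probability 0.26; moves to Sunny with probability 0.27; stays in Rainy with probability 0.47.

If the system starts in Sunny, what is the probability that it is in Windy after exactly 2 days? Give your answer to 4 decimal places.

Sum over the intermediate state after 1 day:
P = P(Sunny→Sunny)·P(Sunny→Windy) + P(Sunny→Windy)·P(Windy→Windy) + P(Sunny→Rainy)·P(Rainy→Windy)
  = 0.35×0.32 + 0.32×0.25 + 0.33×0.26
  = 0.1120 + 0.0800 + 0.0858 = 0.2778

0.2778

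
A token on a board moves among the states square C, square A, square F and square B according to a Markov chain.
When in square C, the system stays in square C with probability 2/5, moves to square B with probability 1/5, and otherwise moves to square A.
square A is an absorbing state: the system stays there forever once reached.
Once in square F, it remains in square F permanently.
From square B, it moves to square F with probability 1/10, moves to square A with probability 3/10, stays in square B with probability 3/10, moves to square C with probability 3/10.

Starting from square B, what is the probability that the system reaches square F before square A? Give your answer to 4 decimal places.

Let h(s) be the probability of absorption at square F starting from transient state s. Then h(square F) = 1 and h(square A) = 0. By first-step analysis:
h(square C) = 0.4·h(square C) + 0.4·0 + 0.2·h(square B)
h(square B) = 0.3·h(square C) + 0.3·0 + 0.1·1 + 0.3·h(square B)
Solving: h(square C) = 0.0556, h(square B) = 0.1667.
Starting from square B, the probability is 0.1667.

0.1667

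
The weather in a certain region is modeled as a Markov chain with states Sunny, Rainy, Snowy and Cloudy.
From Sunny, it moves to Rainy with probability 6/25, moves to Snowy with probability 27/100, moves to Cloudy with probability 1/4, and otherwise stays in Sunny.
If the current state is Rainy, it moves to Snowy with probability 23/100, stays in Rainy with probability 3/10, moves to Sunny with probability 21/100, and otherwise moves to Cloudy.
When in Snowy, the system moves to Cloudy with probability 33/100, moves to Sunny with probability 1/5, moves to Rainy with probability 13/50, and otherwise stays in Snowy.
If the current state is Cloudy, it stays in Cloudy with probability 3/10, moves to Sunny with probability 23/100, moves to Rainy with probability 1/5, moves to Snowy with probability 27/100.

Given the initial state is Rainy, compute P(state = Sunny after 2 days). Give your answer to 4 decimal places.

Propagate the distribution vector 2 days from Rainy.
After 0 days: (0.0000, 1.0000, 0.0000, 0.0000)
After 1 day: (0.2100, 0.3000, 0.2300, 0.2600)
After 2 days: (0.2192, 0.2522, 0.2442, 0.2844)
P(in Sunny after 2 days) = 0.2192

0.2192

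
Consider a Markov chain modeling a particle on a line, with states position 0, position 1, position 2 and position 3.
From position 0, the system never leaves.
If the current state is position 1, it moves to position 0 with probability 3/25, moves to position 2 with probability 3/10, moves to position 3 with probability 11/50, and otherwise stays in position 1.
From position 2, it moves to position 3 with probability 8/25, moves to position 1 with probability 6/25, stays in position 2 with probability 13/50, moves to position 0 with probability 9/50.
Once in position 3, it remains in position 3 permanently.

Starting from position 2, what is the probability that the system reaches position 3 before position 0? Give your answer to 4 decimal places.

Let h(s) be the probability of absorption at position 3 starting from transient state s. Then h(position 3) = 1 and h(position 0) = 0. By first-step analysis:
h(position 1) = 0.12·0 + 0.36·h(position 1) + 0.3·h(position 2) + 0.22·1
h(position 2) = 0.18·0 + 0.24·h(position 1) + 0.26·h(position 2) + 0.32·1
Solving: h(position 1) = 0.6444, h(position 2) = 0.6414.
Starting from position 2, the probability is 0.6414.

0.6414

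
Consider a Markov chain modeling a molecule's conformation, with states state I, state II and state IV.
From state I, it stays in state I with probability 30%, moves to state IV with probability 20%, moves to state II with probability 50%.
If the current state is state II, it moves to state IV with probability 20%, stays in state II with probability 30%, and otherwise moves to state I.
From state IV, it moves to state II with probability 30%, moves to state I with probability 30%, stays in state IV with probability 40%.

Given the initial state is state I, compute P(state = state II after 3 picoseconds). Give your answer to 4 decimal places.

0.3800

Propagate the distribution vector 3 picoseconds from state I.
After 0 picoseconds: (1.0000, 0.0000, 0.0000)
After 1 picosecond: (0.3000, 0.5000, 0.2000)
After 2 picoseconds: (0.4000, 0.3600, 0.2400)
After 3 picoseconds: (0.3720, 0.3800, 0.2480)
P(in state II after 3 picoseconds) = 0.3800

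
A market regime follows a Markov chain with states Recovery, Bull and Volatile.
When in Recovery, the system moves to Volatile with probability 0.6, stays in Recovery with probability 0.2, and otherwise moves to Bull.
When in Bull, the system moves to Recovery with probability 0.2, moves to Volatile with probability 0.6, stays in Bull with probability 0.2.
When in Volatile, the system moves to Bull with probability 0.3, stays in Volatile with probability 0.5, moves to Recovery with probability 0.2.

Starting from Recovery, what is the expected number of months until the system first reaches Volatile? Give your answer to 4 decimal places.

Let t(s) be the expected number of months to first reach Volatile from state s, with t(Volatile) = 0. Conditioning on the first month:
t(Recovery) = 1 + 0.2·t(Recovery) + 0.2·t(Bull)
t(Bull) = 1 + 0.2·t(Recovery) + 0.2·t(Bull)
Solving: t(Recovery) = 1.6667, t(Bull) = 1.6667.
Expected months from Recovery to Volatile: 1.6667.

1.6667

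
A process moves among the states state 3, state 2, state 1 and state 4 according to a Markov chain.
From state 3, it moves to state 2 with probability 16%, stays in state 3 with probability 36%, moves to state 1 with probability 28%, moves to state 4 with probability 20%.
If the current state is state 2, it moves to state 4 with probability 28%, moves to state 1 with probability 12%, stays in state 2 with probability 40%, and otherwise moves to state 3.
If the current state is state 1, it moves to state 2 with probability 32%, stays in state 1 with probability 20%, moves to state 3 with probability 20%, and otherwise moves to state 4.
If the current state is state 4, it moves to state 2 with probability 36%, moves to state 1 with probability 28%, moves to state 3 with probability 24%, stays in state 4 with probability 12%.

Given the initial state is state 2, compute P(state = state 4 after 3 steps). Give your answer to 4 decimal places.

0.2255

Propagate the distribution vector 3 steps from state 2.
After 0 steps: (0.0000, 1.0000, 0.0000, 0.0000)
After 1 step: (0.2000, 0.4000, 0.1200, 0.2800)
After 2 steps: (0.2432, 0.3312, 0.2064, 0.2192)
After 3 steps: (0.2477, 0.3164, 0.2105, 0.2255)
P(in state 4 after 3 steps) = 0.2255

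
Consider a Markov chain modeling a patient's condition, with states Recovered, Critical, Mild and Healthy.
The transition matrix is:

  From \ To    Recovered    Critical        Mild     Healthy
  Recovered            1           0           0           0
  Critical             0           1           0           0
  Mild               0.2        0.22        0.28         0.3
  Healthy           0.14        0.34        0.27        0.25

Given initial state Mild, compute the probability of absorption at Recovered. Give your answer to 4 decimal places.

Let h(s) be the probability of absorption at Recovered starting from transient state s. Then h(Recovered) = 1 and h(Critical) = 0. By first-step analysis:
h(Mild) = 0.2·1 + 0.22·0 + 0.28·h(Mild) + 0.3·h(Healthy)
h(Healthy) = 0.14·1 + 0.34·0 + 0.27·h(Mild) + 0.25·h(Healthy)
Solving: h(Mild) = 0.4183, h(Healthy) = 0.3373.
Starting from Mild, the probability is 0.4183.

0.4183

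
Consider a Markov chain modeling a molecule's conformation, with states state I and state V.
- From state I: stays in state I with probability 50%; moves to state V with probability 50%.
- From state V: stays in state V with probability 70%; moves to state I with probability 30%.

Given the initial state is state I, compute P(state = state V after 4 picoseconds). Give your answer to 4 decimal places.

Propagate the distribution vector 4 picoseconds from state I.
After 0 picoseconds: (1.0000, 0.0000)
After 1 picosecond: (0.5000, 0.5000)
After 2 picoseconds: (0.4000, 0.6000)
After 3 picoseconds: (0.3800, 0.6200)
After 4 picoseconds: (0.3760, 0.6240)
P(in state V after 4 picoseconds) = 0.6240

0.6240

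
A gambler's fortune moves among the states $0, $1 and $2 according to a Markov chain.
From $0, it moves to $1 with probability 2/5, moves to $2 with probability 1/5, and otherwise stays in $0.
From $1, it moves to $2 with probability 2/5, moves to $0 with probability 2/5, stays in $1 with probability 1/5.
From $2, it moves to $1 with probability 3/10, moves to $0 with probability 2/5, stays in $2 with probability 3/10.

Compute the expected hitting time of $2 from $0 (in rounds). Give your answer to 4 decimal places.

Let t(s) be the expected number of rounds to first reach $2 from state s, with t($2) = 0. Conditioning on the first round:
t($0) = 1 + 0.4·t($0) + 0.4·t($1)
t($1) = 1 + 0.4·t($0) + 0.2·t($1)
Solving: t($0) = 3.7500, t($1) = 3.1250.
Expected rounds from $0 to $2: 3.7500.

3.7500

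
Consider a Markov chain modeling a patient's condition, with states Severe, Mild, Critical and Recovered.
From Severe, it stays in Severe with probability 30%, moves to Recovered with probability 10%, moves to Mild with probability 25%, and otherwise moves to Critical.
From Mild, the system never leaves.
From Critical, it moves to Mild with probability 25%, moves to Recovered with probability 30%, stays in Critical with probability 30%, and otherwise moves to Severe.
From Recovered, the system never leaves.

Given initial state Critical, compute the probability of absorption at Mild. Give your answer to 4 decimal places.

0.4857

Let h(s) be the probability of absorption at Mild starting from transient state s. Then h(Mild) = 1 and h(Recovered) = 0. By first-step analysis:
h(Severe) = 0.3·h(Severe) + 0.25·1 + 0.35·h(Critical) + 0.1·0
h(Critical) = 0.15·h(Severe) + 0.25·1 + 0.3·h(Critical) + 0.3·0
Solving: h(Severe) = 0.6000, h(Critical) = 0.4857.
Starting from Critical, the probability is 0.4857.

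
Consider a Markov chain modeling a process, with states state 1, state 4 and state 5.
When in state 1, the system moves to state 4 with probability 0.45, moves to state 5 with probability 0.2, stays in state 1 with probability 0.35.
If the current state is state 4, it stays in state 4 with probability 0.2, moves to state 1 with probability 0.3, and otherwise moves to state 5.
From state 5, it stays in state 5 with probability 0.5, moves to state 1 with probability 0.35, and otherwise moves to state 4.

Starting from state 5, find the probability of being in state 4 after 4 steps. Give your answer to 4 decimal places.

0.2644

Propagate the distribution vector 4 steps from state 5.
After 0 steps: (0.0000, 0.0000, 1.0000)
After 1 step: (0.3500, 0.1500, 0.5000)
After 2 steps: (0.3425, 0.2625, 0.3950)
After 3 steps: (0.3369, 0.2659, 0.3973)
After 4 steps: (0.3367, 0.2644, 0.3989)
P(in state 4 after 4 steps) = 0.2644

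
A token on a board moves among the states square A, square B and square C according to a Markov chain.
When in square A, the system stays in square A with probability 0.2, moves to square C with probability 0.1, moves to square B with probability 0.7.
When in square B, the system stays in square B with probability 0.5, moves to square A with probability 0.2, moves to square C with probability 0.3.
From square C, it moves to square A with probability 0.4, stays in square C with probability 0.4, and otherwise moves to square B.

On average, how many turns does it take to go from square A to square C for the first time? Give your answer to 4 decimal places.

4.6154

Let t(s) be the expected number of turns to first reach square C from state s, with t(square C) = 0. Conditioning on the first turn:
t(square A) = 1 + 0.2·t(square A) + 0.7·t(square B)
t(square B) = 1 + 0.2·t(square A) + 0.5·t(square B)
Solving: t(square A) = 4.6154, t(square B) = 3.8462.
Expected turns from square A to square C: 4.6154.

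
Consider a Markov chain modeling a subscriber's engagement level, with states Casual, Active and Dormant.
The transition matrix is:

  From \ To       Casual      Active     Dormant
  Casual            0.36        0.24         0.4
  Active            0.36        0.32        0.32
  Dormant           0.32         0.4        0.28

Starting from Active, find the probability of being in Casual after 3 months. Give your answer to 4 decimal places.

Propagate the distribution vector 3 months from Active.
After 0 months: (0.0000, 1.0000, 0.0000)
After 1 month: (0.3600, 0.3200, 0.3200)
After 2 months: (0.3472, 0.3168, 0.3360)
After 3 months: (0.3466, 0.3191, 0.3343)
P(in Casual after 3 months) = 0.3466

0.3466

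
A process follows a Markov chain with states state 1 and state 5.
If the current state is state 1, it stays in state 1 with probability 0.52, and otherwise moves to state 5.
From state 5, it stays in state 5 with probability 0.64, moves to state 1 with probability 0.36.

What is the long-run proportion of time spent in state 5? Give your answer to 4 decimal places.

0.5714

Let the stationary distribution be π with π = πP and π_1 + π_2 = 1.
π_1 = 0.52·π_1 + 0.36·π_2
Solving with the normalization constraint gives π = (0.4286, 0.5714).
So the stationary probability of state 5 is 0.5714.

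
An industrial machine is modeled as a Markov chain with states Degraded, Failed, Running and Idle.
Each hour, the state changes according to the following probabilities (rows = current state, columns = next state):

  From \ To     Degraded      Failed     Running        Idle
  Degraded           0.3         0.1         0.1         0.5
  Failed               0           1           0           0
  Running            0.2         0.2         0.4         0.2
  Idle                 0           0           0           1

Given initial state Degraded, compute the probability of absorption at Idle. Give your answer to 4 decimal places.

0.8000

Let h(s) be the probability of absorption at Idle starting from transient state s. Then h(Idle) = 1 and h(Failed) = 0. By first-step analysis:
h(Degraded) = 0.3·h(Degraded) + 0.1·0 + 0.1·h(Running) + 0.5·1
h(Running) = 0.2·h(Degraded) + 0.2·0 + 0.4·h(Running) + 0.2·1
Solving: h(Degraded) = 0.8000, h(Running) = 0.6000.
Starting from Degraded, the probability is 0.8000.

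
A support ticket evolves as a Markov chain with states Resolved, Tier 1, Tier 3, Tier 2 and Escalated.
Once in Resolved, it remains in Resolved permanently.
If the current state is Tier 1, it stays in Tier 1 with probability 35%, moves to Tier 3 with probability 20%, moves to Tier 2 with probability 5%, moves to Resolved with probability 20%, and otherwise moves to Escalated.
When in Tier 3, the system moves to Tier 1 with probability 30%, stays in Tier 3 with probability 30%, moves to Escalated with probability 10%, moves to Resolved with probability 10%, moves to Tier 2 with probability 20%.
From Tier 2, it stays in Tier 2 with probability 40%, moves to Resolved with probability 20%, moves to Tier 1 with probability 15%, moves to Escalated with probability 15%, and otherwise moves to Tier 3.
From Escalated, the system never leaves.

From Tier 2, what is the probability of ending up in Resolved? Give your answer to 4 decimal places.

Let h(s) be the probability of absorption at Resolved starting from transient state s. Then h(Resolved) = 1 and h(Escalated) = 0. By first-step analysis:
h(Tier 1) = 0.2·1 + 0.35·h(Tier 1) + 0.2·h(Tier 3) + 0.05·h(Tier 2) + 0.2·0
h(Tier 3) = 0.1·1 + 0.3·h(Tier 1) + 0.3·h(Tier 3) + 0.2·h(Tier 2) + 0.1·0
h(Tier 2) = 0.2·1 + 0.15·h(Tier 1) + 0.1·h(Tier 3) + 0.4·h(Tier 2) + 0.15·0
Solving: h(Tier 1) = 0.5089, h(Tier 3) = 0.5172, h(Tier 2) = 0.5467.
Starting from Tier 2, the probability is 0.5467.

0.5467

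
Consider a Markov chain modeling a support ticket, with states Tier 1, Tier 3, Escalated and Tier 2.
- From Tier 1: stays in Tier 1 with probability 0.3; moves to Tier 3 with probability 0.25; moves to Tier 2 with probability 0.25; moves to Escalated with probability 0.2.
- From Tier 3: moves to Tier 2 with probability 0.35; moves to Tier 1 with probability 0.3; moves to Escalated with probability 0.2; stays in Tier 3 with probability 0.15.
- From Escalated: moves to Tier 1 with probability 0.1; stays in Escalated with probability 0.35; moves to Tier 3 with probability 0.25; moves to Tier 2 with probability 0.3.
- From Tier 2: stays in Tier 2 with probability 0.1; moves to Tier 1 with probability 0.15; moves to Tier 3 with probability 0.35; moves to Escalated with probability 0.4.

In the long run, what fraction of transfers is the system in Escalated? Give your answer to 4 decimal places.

0.2946

Let the stationary distribution be π with π = πP and π_1 + π_2 + π_3 + π_4 = 1.
π_1 = 0.3·π_1 + 0.3·π_2 + 0.1·π_3 + 0.15·π_4
π_2 = 0.25·π_1 + 0.15·π_2 + 0.25·π_3 + 0.35·π_4
π_3 = 0.2·π_1 + 0.2·π_2 + 0.35·π_3 + 0.4·π_4
Solving with the normalization constraint gives π = (0.2033, 0.2502, 0.2946, 0.2520).
So the stationary probability of Escalated is 0.2946.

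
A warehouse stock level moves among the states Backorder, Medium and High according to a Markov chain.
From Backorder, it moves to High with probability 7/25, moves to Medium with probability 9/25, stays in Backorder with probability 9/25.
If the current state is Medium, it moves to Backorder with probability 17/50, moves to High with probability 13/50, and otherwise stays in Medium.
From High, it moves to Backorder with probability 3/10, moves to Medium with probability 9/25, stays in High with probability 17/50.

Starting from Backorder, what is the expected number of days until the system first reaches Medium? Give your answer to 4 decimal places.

2.7778

Let t(s) be the expected number of days to first reach Medium from state s, with t(Medium) = 0. Conditioning on the first day:
t(Backorder) = 1 + 0.36·t(Backorder) + 0.28·t(High)
t(High) = 1 + 0.3·t(Backorder) + 0.34·t(High)
Solving: t(Backorder) = 2.7778, t(High) = 2.7778.
Expected days from Backorder to Medium: 2.7778.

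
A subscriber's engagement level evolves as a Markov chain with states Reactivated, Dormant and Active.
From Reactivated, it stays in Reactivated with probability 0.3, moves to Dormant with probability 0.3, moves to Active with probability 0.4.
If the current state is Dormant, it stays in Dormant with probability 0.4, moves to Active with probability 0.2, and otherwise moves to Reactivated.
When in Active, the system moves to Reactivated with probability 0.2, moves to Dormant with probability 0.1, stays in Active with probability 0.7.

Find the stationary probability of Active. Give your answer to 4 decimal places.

Let the stationary distribution be π with π = πP and π_1 + π_2 + π_3 = 1.
π_1 = 0.3·π_1 + 0.4·π_2 + 0.2·π_3
π_2 = 0.3·π_1 + 0.4·π_2 + 0.1·π_3
Solving with the normalization constraint gives π = (0.2712, 0.2203, 0.5085).
So the stationary probability of Active is 0.5085.

0.5085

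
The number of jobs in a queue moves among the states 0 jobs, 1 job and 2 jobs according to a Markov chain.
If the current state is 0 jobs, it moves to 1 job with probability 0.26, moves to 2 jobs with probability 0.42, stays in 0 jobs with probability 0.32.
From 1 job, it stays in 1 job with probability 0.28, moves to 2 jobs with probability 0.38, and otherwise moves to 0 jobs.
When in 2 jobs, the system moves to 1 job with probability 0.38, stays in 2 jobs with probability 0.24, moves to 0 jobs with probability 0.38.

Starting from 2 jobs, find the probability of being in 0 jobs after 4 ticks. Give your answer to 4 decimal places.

Propagate the distribution vector 4 ticks from 2 jobs.
After 0 ticks: (0.0000, 0.0000, 1.0000)
After 1 tick: (0.3800, 0.3800, 0.2400)
After 2 ticks: (0.3420, 0.2964, 0.3616)
After 3 ticks: (0.3476, 0.3093, 0.3431)
After 4 ticks: (0.3468, 0.3074, 0.3459)
P(in 0 jobs after 4 ticks) = 0.3468

0.3468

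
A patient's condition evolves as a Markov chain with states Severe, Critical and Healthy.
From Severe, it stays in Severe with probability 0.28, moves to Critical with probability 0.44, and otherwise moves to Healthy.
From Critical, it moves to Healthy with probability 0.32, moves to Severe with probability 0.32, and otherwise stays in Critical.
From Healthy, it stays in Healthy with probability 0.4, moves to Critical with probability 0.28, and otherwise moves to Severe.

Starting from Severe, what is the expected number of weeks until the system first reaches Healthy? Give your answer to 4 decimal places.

Let t(s) be the expected number of weeks to first reach Healthy from state s, with t(Healthy) = 0. Conditioning on the first week:
t(Severe) = 1 + 0.28·t(Severe) + 0.44·t(Critical)
t(Critical) = 1 + 0.32·t(Severe) + 0.36·t(Critical)
Solving: t(Severe) = 3.3750, t(Critical) = 3.2500.
Expected weeks from Severe to Healthy: 3.3750.

3.3750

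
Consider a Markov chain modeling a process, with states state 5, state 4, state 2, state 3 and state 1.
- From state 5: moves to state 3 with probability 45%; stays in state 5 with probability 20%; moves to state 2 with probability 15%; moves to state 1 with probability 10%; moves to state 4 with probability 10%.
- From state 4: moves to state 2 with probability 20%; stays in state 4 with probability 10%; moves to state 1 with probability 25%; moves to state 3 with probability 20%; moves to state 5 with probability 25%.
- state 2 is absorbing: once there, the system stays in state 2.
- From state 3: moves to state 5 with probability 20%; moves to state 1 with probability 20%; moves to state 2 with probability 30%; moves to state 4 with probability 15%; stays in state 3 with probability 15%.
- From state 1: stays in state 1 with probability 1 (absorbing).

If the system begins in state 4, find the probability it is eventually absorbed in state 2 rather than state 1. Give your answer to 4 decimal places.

0.5112

Let h(s) be the probability of absorption at state 2 starting from transient state s. Then h(state 2) = 1 and h(state 1) = 0. By first-step analysis:
h(state 5) = 0.2·h(state 5) + 0.1·h(state 4) + 0.15·1 + 0.45·h(state 3) + 0.1·0
h(state 4) = 0.25·h(state 5) + 0.1·h(state 4) + 0.2·1 + 0.2·h(state 3) + 0.25·0
h(state 3) = 0.2·h(state 5) + 0.15·h(state 4) + 0.3·1 + 0.15·h(state 3) + 0.2·0
Solving: h(state 5) = 0.5770, h(state 4) = 0.5112, h(state 3) = 0.5789.
Starting from state 4, the probability is 0.5112.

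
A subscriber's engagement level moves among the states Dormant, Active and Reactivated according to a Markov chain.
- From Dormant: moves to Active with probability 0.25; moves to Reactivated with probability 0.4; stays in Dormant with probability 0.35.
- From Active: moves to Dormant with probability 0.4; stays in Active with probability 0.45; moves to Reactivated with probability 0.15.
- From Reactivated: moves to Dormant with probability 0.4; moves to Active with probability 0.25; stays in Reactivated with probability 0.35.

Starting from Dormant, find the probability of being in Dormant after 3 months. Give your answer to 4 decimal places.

Propagate the distribution vector 3 months from Dormant.
After 0 months: (1.0000, 0.0000, 0.0000)
After 1 month: (0.3500, 0.2500, 0.4000)
After 2 months: (0.3825, 0.3000, 0.3175)
After 3 months: (0.3809, 0.3100, 0.3091)
P(in Dormant after 3 months) = 0.3809

0.3809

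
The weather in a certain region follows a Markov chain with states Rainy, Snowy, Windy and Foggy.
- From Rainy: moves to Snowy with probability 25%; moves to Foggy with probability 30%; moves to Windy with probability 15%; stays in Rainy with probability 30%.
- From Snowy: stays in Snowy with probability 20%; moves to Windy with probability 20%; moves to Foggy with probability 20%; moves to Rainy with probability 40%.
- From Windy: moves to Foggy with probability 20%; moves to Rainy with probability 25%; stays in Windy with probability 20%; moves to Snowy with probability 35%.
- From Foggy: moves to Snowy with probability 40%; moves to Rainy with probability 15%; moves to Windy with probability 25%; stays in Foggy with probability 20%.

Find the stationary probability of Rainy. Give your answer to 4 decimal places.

0.2848

Let the stationary distribution be π with π = πP and π_1 + π_2 + π_3 + π_4 = 1.
π_1 = 0.3·π_1 + 0.4·π_2 + 0.25·π_3 + 0.15·π_4
π_2 = 0.25·π_1 + 0.2·π_2 + 0.35·π_3 + 0.4·π_4
π_3 = 0.15·π_1 + 0.2·π_2 + 0.2·π_3 + 0.25·π_4
Solving with the normalization constraint gives π = (0.2848, 0.2895, 0.1972, 0.2285).
So the stationary probability of Rainy is 0.2848.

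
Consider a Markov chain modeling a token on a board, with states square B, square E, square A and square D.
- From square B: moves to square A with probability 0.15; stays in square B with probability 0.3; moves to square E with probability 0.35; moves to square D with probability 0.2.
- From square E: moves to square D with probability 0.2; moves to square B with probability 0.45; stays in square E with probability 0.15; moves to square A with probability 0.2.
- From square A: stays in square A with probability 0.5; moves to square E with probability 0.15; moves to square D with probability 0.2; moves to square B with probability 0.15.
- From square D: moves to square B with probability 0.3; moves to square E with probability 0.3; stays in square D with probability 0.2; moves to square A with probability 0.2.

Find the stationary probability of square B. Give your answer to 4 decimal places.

0.2962

Let the stationary distribution be π with π = πP and π_1 + π_2 + π_3 + π_4 = 1.
π_1 = 0.3·π_1 + 0.45·π_2 + 0.15·π_3 + 0.3·π_4
π_2 = 0.35·π_1 + 0.15·π_2 + 0.15·π_3 + 0.3·π_4
π_3 = 0.15·π_1 + 0.2·π_2 + 0.5·π_3 + 0.2·π_4
Solving with the normalization constraint gives π = (0.2962, 0.2392, 0.2646, 0.2000).
So the stationary probability of square B is 0.2962.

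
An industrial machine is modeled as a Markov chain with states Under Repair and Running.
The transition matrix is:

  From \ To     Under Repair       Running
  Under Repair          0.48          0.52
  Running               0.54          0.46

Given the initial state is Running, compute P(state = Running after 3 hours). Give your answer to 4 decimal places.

Propagate the distribution vector 3 hours from Running.
After 0 hours: (0.0000, 1.0000)
After 1 hour: (0.5400, 0.4600)
After 2 hours: (0.5076, 0.4924)
After 3 hours: (0.5095, 0.4905)
P(in Running after 3 hours) = 0.4905

0.4905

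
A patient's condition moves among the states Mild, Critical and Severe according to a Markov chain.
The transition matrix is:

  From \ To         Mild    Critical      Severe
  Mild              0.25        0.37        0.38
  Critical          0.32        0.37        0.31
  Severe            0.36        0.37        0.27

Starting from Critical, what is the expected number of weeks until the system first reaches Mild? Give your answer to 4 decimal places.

3.0127

Let t(s) be the expected number of weeks to first reach Mild from state s, with t(Mild) = 0. Conditioning on the first week:
t(Critical) = 1 + 0.37·t(Critical) + 0.31·t(Severe)
t(Severe) = 1 + 0.37·t(Critical) + 0.27·t(Severe)
Solving: t(Critical) = 3.0127, t(Severe) = 2.8969.
Expected weeks from Critical to Mild: 3.0127.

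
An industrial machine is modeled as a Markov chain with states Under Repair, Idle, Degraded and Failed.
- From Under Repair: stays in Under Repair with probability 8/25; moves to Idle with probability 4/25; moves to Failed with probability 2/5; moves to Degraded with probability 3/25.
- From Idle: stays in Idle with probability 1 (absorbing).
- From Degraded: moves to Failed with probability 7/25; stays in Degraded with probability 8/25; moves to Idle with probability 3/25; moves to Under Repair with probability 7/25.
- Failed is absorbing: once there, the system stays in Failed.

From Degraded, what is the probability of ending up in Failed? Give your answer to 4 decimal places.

Let h(s) be the probability of absorption at Failed starting from transient state s. Then h(Failed) = 1 and h(Idle) = 0. By first-step analysis:
h(Under Repair) = 0.32·h(Under Repair) + 0.16·0 + 0.12·h(Degraded) + 0.4·1
h(Degraded) = 0.28·h(Under Repair) + 0.12·0 + 0.32·h(Degraded) + 0.28·1
Solving: h(Under Repair) = 0.7127, h(Degraded) = 0.7052.
Starting from Degraded, the probability is 0.7052.

0.7052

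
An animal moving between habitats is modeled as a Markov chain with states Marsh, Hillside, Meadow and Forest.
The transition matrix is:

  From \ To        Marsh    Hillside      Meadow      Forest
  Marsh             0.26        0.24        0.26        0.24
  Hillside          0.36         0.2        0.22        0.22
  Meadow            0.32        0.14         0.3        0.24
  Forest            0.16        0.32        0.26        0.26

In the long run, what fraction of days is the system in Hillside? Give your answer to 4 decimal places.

Let the stationary distribution be π with π = πP and π_1 + π_2 + π_3 + π_4 = 1.
π_1 = 0.26·π_1 + 0.36·π_2 + 0.32·π_3 + 0.16·π_4
π_2 = 0.24·π_1 + 0.2·π_2 + 0.14·π_3 + 0.32·π_4
π_3 = 0.26·π_1 + 0.22·π_2 + 0.3·π_3 + 0.26·π_4
Solving with the normalization constraint gives π = (0.2741, 0.2241, 0.2615, 0.2403).
So the stationary probability of Hillside is 0.2241.

0.2241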